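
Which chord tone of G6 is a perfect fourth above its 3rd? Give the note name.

E

The chord tones of G6 are G, B, D, E.
The 3rd is B. A perfect fourth above B is E.
E is the chord's 6th.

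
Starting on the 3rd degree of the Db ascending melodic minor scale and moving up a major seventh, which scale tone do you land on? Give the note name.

The scale is Db Eb Fb Gb Ab Bb C.
The 3rd degree is Fb; a major seventh above that is Eb — scale degree 2.

Eb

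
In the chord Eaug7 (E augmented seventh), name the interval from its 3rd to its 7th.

diminished 5th

Eaug7 (E augmented seventh): E, G#, B#, D.
That puts G# below D.
G# up to D is 6 semitones, a half step narrower than a perfect fifth, so the interval is diminished.
That tritone between 3rd and 7th is what gives the dominant seventh its pull toward resolution.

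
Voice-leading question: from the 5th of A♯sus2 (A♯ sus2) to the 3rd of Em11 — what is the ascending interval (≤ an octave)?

d3

A♯sus2 (A♯ sus2) has E♯ as its 5th, and Em11 has G as its 3rd.
From E♯ to G: 2 semitones over a third = diminished.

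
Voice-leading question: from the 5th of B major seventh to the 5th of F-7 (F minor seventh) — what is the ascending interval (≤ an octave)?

The 5th of B major seventh is F♯; the 5th of F-7 (F minor seventh) is C.
From F♯ to C: 6 semitones over a fifth = diminished.

d5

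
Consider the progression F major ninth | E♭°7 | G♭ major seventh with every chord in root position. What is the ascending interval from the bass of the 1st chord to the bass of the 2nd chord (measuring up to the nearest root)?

m7

The roots are F and E♭.
From F to E♭: 10 semitones over a seventh = minor.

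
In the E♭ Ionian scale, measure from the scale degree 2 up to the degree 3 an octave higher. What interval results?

major ninth

The scale runs E♭ F G A♭ B♭ C D.
So we need the interval from F up to G.
Counting 9 letters and 14 half steps from F gives a major ninth.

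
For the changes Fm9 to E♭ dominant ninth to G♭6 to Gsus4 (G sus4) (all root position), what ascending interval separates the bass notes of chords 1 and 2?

The roots are F and E♭.
From F to E♭: 10 semitones over a seventh = minor.

minor seventh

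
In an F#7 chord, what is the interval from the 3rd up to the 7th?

diminished fifth

Spelling the chord: F#–A#–C#–E.
So we need the interval from A# up to E.
5 letter names make it a fifth; at 6 semitones (a half step narrower than perfect) the quality is diminished.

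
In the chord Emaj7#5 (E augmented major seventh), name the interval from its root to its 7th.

Spelling the chord: E, G#, B#, D#.
That puts E below D#.
From E to D# is 11 semitones, exactly the major seventh.

major seventh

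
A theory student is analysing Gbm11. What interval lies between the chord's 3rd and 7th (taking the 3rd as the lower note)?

P5

The chord tones of Gbm11 (Gb minor eleventh) are Gb, Bbb, Db, Fb, Ab, Cb.
That puts Bbb below Fb.
Counting 5 letters and 7 half steps from Bbb gives a perfect fifth.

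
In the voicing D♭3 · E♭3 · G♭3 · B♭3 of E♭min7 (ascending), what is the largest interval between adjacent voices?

Adjacent intervals: D♭3→E♭3 = major second; E♭3→G♭3 = minor third; G♭3→B♭3 = major third.
The largest is G♭3 to B♭3, a major third (4 semitones).

major third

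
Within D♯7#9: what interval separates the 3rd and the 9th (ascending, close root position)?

D♯ dominant seventh sharp nine: D♯ F𝄪 A♯ C♯ E𝄪.
The 3rd is F𝄪 and the 9th is E𝄪.
F𝄪 up to E𝄪 spans 7 letter names and 11 semitones — a major seventh.

M7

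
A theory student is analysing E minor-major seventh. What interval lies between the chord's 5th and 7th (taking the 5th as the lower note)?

M3

Spelling the chord: E-G-B-D#.
5th = B; 7th = D#.
B up to D# spans 3 letter names and 4 semitones — a major third.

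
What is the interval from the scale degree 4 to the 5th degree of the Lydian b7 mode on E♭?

E♭ lydian dominant: E♭ F G A B♭ C D♭.
The scale degree 4 is A and the degree 5 is B♭.
From A to B♭: 1 semitone over a second = minor.

minor second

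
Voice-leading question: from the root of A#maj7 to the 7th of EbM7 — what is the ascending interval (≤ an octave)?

d4

The root of A#maj7 is A#; the 7th of EbM7 is D.
A# up to D is 4 semitones, a half step narrower than a perfect fourth, so the interval is diminished.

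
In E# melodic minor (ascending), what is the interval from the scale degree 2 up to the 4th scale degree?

E# melodic minor: E# F## G# A# B# C## D##.
The scale degree 2 is F## and the scale degree 4 is A#.
3 letter names make it a third; at 3 semitones (a half step narrower than major) the quality is minor.

minor 3rd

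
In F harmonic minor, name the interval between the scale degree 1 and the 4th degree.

perfect fourth

F harmonic minor: F G Ab Bb C Db E.
That puts F below Bb.
From F to Bb is 5 semitones, exactly the perfect fourth.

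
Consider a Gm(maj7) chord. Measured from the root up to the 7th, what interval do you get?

G minor-major seventh is spelled G–B♭–D–F♯.
So we need the interval from G up to F♯.
Counting 7 letters and 11 half steps from G gives a major seventh.

major 7th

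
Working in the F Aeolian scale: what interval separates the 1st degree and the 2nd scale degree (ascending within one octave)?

F natural minor: F G Ab Bb C Db Eb.
That puts F below G.
Counting 2 letters and 2 half steps from F gives a major second.

major second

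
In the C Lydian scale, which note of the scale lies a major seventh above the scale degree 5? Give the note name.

The scale is C D E F# G A B.
The scale degree 5 is G; a major seventh above that is F# — scale degree 4.

F#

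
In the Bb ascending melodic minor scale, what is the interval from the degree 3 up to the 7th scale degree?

Spelling the Bb ascending melodic minor scale: Bb C Db Eb F G A.
Degree 3 = Db; 7th scale degree = A.
Db up to A is 8 semitones, a half step wider than a perfect fifth, so the interval is augmented.

augmented fifth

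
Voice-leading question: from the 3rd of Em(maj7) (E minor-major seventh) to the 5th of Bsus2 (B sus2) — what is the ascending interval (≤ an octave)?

Em(maj7) (E minor-major seventh) has G as its 3rd, and Bsus2 (B sus2) has F# as its 5th.
From G to F# is 11 semitones, exactly the major seventh.

major seventh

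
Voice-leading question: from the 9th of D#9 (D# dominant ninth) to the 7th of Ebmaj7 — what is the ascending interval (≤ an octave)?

diminished seventh

D#9 (D# dominant ninth) has E# as its 9th, and Ebmaj7 has D as its 7th.
E# up to D is 9 semitones, a whole step narrower than a major seventh, so the interval is diminished.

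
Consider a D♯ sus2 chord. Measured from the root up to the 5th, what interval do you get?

P5

D♯sus2: D♯-E♯-A♯.
Root = D♯; 5th = A♯.
From D♯ to A♯ is 7 semitones, exactly the perfect fifth.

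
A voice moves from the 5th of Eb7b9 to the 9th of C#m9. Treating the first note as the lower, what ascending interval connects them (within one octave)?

The 5th of Eb7b9 is Bb; the 9th of C#m9 is D#.
From Bb to D#: 5 semitones over a third = augmented.

A3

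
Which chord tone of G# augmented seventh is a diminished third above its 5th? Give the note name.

F#

G#aug7 (G# augmented seventh): G#-B#-D##-F#.
The 5th is D##. A diminished third above D## is F#.
F# is the chord's 7th.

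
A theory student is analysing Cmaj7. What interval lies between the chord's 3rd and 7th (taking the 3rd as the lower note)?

The chord tones of CM7 (C major seventh) are C, E, G, B.
So we need the interval from E up to B.
Counting 5 letters and 7 half steps from E gives a perfect fifth.

perfect fifth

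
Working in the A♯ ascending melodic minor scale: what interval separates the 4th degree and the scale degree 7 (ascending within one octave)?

augmented 4th

Spelling the A♯ ascending melodic minor scale: A♯ B♯ C♯ D♯ E♯ F𝄪 G𝄪.
So we need the interval from D♯ up to G𝄪.
From D♯ to G𝄪: 6 semitones over a fourth = augmented.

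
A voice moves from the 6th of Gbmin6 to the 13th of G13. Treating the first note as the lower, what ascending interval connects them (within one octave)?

Gbmin6 has Eb as its 6th, and G13 has E as its 13th.
1 letter names make it a unison; at 1 semitone (a half step wider than perfect) the quality is augmented.

A1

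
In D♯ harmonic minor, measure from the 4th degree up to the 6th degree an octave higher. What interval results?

minor tenth

Spelling D♯ harmonic minor: D♯ E♯ F♯ G♯ A♯ B C𝄪.
The 4th degree is G♯ and the 6th degree (up an octave) is B.
G♯ up to B is 15 semitones, a half step narrower than a major tenth, so the interval is minor.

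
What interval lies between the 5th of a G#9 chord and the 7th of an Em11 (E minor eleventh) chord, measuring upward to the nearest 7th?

The 5th of G#9 is D#; the 7th of Em11 (E minor eleventh) is D.
D# up to D is 11 semitones, a half step narrower than a perfect octave, so the interval is diminished.

d8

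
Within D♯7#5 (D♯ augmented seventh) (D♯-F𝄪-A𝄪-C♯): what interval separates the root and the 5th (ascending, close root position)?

augmented fifth

Root = D♯; 5th = A𝄪.
D♯ up to A𝄪 is 8 semitones, a half step wider than a perfect fifth, so the interval is augmented.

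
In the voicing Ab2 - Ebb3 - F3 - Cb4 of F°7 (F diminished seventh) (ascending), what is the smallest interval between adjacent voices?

Adjacent intervals: Ab2→Ebb3 = diminished fifth; Ebb3→F3 = augmented second; F3→Cb4 = diminished fifth.
The smallest is Ebb3 to F3, an augmented second (3 semitones).

augmented second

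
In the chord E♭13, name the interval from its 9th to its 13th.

E♭13: E♭ G B♭ D♭ F C.
9th = F; 13th = C.
Counting 5 letters and 7 half steps from F gives a perfect fifth.

P5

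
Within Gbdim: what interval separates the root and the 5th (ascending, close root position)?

Spelling the chord: Gb Bbb Dbb.
Root = Gb; 5th = Dbb.
From Gb to Dbb: 6 semitones over a fifth = diminished.

diminished fifth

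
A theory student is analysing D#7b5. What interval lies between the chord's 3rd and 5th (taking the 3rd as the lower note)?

diminished third

D#7b5 (D# dominant seventh flat five) is spelled D#-F##-A-C#.
So we need the interval from F## up to A.
F## up to A is 2 semitones, a whole step narrower than a major third, so the interval is diminished.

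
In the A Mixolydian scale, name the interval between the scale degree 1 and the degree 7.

The scale runs A B C# D E F# G.
The scale degree 1 is A and the degree 7 is G.
7 letter names make it a seventh; at 10 semitones (a half step narrower than major) the quality is minor.

minor 7th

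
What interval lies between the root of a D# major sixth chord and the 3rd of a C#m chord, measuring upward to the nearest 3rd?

D# major sixth has D# as its root, and C#m has E as its 3rd.
From D# to E: 1 semitone over a second = minor.

minor second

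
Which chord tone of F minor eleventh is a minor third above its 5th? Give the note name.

Eb

F minor eleventh: F–Ab–C–Eb–G–Bb.
The 5th is C. A minor third above C is Eb.
Eb is the chord's 7th.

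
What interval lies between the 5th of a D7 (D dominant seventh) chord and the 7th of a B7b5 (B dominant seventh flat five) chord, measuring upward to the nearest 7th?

D7 (D dominant seventh) has A as its 5th, and B7b5 (B dominant seventh flat five) has A as its 7th.
A up to A spans 1 letter names and 0 semitones — a perfect unison.

perfect 1st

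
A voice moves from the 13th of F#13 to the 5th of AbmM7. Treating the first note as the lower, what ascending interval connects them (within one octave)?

The 13th of F#13 is D#; the 5th of AbmM7 is Eb.
D# up to Eb is 0 semitones, a whole step narrower than a major second, so the interval is diminished.

diminished second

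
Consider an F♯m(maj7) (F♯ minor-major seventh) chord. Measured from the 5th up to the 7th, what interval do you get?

Spelling the chord: F♯ A C♯ E♯.
The 5th is C♯ and the 7th is E♯.
From C♯ to E♯ is 4 semitones, exactly the major third.

major third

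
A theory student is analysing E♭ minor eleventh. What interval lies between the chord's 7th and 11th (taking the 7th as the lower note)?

E♭m11: E♭–G♭–B♭–D♭–F–A♭.
So we need the interval from D♭ up to A♭.
D♭ up to A♭ spans 5 letter names and 7 semitones — a perfect fifth.

perfect 5th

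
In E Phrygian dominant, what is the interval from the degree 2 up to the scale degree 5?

augmented fourth

The scale runs E F G# A B C D.
The degree 2 is F and the 5th degree is B.
From F to B: 6 semitones over a fourth = augmented.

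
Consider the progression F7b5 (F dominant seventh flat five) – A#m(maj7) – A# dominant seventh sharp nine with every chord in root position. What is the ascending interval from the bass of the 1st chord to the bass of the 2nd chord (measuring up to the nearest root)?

The roots are F and A#.
F up to A# is 5 semitones, a half step wider than a major third, so the interval is augmented.

augmented third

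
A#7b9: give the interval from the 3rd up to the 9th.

diminished 7th

Spelling the chord: A#–C##–E#–G#–B.
3rd = C##; 9th = B.
7 letter names make it a seventh; at 9 semitones (a whole step narrower than major) the quality is diminished.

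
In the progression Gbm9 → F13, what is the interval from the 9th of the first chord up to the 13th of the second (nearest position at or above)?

augmented fourth

Gbm9 has Ab as its 9th, and F13 has D as its 13th.
From Ab to D: 6 semitones over a fourth = augmented.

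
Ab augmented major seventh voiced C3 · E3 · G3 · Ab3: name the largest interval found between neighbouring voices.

major 3rd

Adjacent intervals: C3→E3 = major third; E3→G3 = minor third; G3→Ab3 = minor second.
The largest is C3 to E3, a major third (4 semitones).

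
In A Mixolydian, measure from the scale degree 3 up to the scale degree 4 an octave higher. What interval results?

minor ninth

The scale runs A B C♯ D E F♯ G.
So we need the interval from C♯ up to D.
From C♯ to D: 13 semitones over a ninth = minor.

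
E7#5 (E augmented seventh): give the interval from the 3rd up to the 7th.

Spelling the chord: E G# B# D.
The 3rd is G# and the 7th is D.
5 letter names make it a fifth; at 6 semitones (a half step narrower than perfect) the quality is diminished.

diminished fifth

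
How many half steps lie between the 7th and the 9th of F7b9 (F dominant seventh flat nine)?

F7b9 (F dominant seventh flat nine) is spelled F–A–C–Eb–Gb.
Eb to Gb is a minor third: 3 semitones.

3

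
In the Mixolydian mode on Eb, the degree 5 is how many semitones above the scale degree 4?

The scale is Eb F G Ab Bb C Db.
Ab up to Bb is a major second — 2 semitones.

2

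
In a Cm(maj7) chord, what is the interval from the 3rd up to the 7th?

augmented fifth

CmM7 (C minor-major seventh) is spelled C-E♭-G-B.
So we need the interval from E♭ up to B.
E♭ up to B is 8 semitones, a half step wider than a perfect fifth, so the interval is augmented.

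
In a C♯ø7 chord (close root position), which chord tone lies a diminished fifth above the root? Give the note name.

G

C♯ø7 (C♯ half-diminished seventh): C♯ E G B.
The root is C♯. A diminished fifth above C♯ is G.
G is the chord's 5th.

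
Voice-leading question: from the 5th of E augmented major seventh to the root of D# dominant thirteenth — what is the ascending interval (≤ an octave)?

minor 3rd

E augmented major seventh has B# as its 5th, and D# dominant thirteenth has D# as its root.
From B# to D#: 3 semitones over a third = minor.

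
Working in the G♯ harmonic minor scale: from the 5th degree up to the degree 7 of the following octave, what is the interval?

major tenth

Spelling the G♯ harmonic minor scale: G♯ A♯ B C♯ D♯ E F𝄪.
So we need the interval from D♯ up to F𝄪.
From D♯ to F𝄪 is 16 semitones, exactly the major tenth.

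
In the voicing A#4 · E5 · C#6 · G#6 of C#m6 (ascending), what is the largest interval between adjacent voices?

major sixth

Adjacent intervals: A#4→E5 = diminished fifth; E5→C#6 = major sixth; C#6→G#6 = perfect fifth.
The largest is E5 to C#6, a major sixth (9 semitones).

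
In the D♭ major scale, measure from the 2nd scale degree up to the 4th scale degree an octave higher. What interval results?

The scale runs D♭ E♭ F G♭ A♭ B♭ C.
That puts E♭ below G♭.
10 letter names make it a tenth; at 15 semitones (a half step narrower than major) the quality is minor.

minor 10th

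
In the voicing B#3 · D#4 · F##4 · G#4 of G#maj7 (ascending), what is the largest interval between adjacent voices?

Adjacent intervals: B#3→D#4 = minor third; D#4→F##4 = major third; F##4→G#4 = minor second.
The largest is D#4 to F##4, a major third (4 semitones).

major third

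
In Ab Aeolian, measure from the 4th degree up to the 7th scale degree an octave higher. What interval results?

perfect eleventh

Ab natural minor: Ab Bb Cb Db Eb Fb Gb.
4th degree = Db; 7th scale degree (up an octave) = Gb.
Counting 11 letters and 17 half steps from Db gives a perfect eleventh.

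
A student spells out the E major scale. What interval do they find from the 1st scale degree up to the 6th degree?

major 6th

Spelling the E major scale: E F# G# A B C# D#.
The 1st scale degree is E and the 6th scale degree is C#.
E up to C# spans 6 letter names and 9 semitones — a major sixth.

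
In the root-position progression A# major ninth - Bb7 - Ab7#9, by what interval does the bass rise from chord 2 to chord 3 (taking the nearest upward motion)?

minor seventh

The roots are Bb and Ab.
Bb up to Ab is 10 semitones, a half step narrower than a major seventh, so the interval is minor.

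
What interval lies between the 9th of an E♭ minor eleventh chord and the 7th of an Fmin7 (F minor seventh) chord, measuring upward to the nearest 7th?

minor seventh

The 9th of E♭ minor eleventh is F; the 7th of Fmin7 (F minor seventh) is E♭.
F up to E♭ is 10 semitones, a half step narrower than a major seventh, so the interval is minor.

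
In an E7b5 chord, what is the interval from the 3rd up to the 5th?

diminished 3rd

E7b5 (E dominant seventh flat five) is spelled E, G#, Bb, D.
The 3rd is G# and the 5th is Bb.
G# up to Bb is 2 semitones, a whole step narrower than a major third, so the interval is diminished.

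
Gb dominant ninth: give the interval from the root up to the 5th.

perfect 5th

Gb dominant ninth is spelled Gb Bb Db Fb Ab.
Root = Gb; 5th = Db.
From Gb to Db is 7 semitones, exactly the perfect fifth.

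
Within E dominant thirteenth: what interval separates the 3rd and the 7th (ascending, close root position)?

The chord tones of E13 (E dominant thirteenth) are E-G#-B-D-F#-C#.
So we need the interval from G# up to D.
From G# to D: 6 semitones over a fifth = diminished.

diminished fifth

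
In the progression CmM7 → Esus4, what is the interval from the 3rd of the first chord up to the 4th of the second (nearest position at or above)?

augmented fourth

CmM7 has E♭ as its 3rd, and Esus4 has A as its 4th.
From E♭ to A: 6 semitones over a fourth = augmented.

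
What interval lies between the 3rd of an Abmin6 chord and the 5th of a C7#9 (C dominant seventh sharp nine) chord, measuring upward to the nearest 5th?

The 3rd of Abmin6 is Cb; the 5th of C7#9 (C dominant seventh sharp nine) is G.
From Cb to G: 8 semitones over a fifth = augmented.

augmented fifth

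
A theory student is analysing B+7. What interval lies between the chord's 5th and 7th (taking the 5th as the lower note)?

diminished third

Spelling the chord: B D♯ F𝄪 A.
That puts F𝄪 below A.
3 letter names make it a third; at 2 semitones (a whole step narrower than major) the quality is diminished.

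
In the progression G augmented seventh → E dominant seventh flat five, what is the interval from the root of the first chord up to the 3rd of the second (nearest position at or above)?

A1

The root of G augmented seventh is G; the 3rd of E dominant seventh flat five is G#.
G up to G# is 1 semitone, a half step wider than a perfect unison, so the interval is augmented.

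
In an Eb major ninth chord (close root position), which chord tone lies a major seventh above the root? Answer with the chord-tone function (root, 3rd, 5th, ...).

Ebmaj9 is spelled Eb-G-Bb-D-F.
The root is Eb. A major seventh above Eb is D.
D is the chord's 7th.

7th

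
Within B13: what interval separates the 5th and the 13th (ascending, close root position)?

Spelling the chord: B-D#-F#-A-C#-G#.
So we need the interval from F# up to G#.
Counting 9 letters and 14 half steps from F# gives a major ninth.

major ninth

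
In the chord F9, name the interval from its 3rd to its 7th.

The chord tones of F9 (F dominant ninth) are F–A–C–Eb–G.
3rd = A; 7th = Eb.
A up to Eb is 6 semitones, a half step narrower than a perfect fifth, so the interval is diminished.

diminished fifth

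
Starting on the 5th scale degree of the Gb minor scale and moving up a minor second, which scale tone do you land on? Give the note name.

Ebb

The scale is Gb Ab Bbb Cb Db Ebb Fb.
The 5th scale degree is Db; a minor second above that is Ebb — scale degree 6.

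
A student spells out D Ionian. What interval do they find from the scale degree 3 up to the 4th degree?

D major: D E F# G A B C#.
So we need the interval from F# up to G.
From F# to G: 1 semitone over a second = minor.

minor second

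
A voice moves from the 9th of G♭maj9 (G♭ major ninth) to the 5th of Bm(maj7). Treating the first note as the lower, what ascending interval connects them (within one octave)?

G♭maj9 (G♭ major ninth) has A♭ as its 9th, and Bm(maj7) has F♯ as its 5th.
6 letter names make it a sixth; at 10 semitones (a half step wider than major) the quality is augmented.

augmented sixth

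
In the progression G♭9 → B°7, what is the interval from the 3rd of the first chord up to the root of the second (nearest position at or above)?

The 3rd of G♭9 is B♭; the root of B°7 is B.
1 letter names make it a unison; at 1 semitone (a half step wider than perfect) the quality is augmented.

augmented unison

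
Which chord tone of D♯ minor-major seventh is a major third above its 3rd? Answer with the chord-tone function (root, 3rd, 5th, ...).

5th

Spelling the chord: D♯ F♯ A♯ C𝄪.
The 3rd is F♯. A major third above F♯ is A♯.
A♯ is the chord's 5th.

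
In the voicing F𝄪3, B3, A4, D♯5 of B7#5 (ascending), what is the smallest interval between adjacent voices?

Adjacent intervals: F𝄪3→B3 = diminished fourth; B3→A4 = minor seventh; A4→D♯5 = augmented fourth.
The smallest is F𝄪3 to B3, a diminished fourth (4 semitones).

diminished fourth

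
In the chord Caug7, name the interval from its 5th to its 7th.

diminished third

C+7 (C augmented seventh) is spelled C-E-G#-Bb.
5th = G#; 7th = Bb.
G# up to Bb is 2 semitones, a whole step narrower than a major third, so the interval is diminished.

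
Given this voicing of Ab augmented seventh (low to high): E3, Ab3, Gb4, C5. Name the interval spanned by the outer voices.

minor 13th

The outer voices are E3 and C5.
From E to C: 20 semitones over a thirteenth = minor.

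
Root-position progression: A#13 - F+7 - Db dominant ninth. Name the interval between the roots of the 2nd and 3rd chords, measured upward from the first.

The roots are F and Db.
6 letter names make it a sixth; at 8 semitones (a half step narrower than major) the quality is minor.

m6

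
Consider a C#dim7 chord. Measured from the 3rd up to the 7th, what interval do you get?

diminished fifth

The chord tones of C#dim7 (C# diminished seventh) are C#-E-G-Bb.
The 3rd is E and the 7th is Bb.
E up to Bb is 6 semitones, a half step narrower than a perfect fifth, so the interval is diminished.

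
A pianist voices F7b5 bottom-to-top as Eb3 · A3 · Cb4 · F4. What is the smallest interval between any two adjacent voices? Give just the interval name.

d3

Adjacent intervals: Eb3→A3 = augmented fourth; A3→Cb4 = diminished third; Cb4→F4 = augmented fourth.
The smallest is A3 to Cb4, a diminished third (2 semitones).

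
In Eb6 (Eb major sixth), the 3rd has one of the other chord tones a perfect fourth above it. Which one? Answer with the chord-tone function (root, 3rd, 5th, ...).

The chord tones of Eb6 are Eb G Bb C.
The 3rd is G. A perfect fourth above G is C.
C is the chord's 6th.

6th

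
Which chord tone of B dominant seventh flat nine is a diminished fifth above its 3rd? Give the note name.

A

B7b9: B D♯ F♯ A C.
The 3rd is D♯. A diminished fifth above D♯ is A.
A is the chord's 7th.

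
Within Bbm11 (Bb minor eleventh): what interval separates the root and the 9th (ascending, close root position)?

major ninth

Bbm11 (Bb minor eleventh) is spelled Bb-Db-F-Ab-C-Eb.
Root = Bb; 9th = C.
Counting 9 letters and 14 half steps from Bb gives a major ninth.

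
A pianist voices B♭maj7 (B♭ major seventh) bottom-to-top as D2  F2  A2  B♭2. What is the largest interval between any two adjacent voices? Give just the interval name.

Adjacent intervals: D2→F2 = minor third; F2→A2 = major third; A2→B♭2 = minor second.
The largest is F2 to A2, a major third (4 semitones).

major third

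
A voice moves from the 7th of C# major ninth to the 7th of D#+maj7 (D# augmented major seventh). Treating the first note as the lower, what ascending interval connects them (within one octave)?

The 7th of C# major ninth is B#; the 7th of D#+maj7 (D# augmented major seventh) is C##.
From B# to C## is 2 semitones, exactly the major second.

M2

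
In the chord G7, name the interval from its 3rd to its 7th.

d5

Spelling the chord: G-B-D-F.
So we need the interval from B up to F.
From B to F: 6 semitones over a fifth = diminished.
That tritone between 3rd and 7th is what gives the dominant seventh its pull toward resolution.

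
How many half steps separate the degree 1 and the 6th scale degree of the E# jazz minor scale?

The scale is E# F## G# A# B# C## D##.
E# up to C## is a major sixth — 9 semitones.

9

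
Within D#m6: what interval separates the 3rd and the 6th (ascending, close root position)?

D#m6 is spelled D#–F#–A#–B#.
So we need the interval from F# up to B#.
From F# to B#: 6 semitones over a fourth = augmented.

A4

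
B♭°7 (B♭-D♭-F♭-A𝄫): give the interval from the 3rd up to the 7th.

diminished fifth

3rd = D♭; 7th = A𝄫.
5 letter names make it a fifth; at 6 semitones (a half step narrower than perfect) the quality is diminished.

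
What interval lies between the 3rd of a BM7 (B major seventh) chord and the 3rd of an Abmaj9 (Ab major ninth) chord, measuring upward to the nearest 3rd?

BM7 (B major seventh) has D# as its 3rd, and Abmaj9 (Ab major ninth) has C as its 3rd.
From D# to C: 9 semitones over a seventh = diminished.

diminished 7th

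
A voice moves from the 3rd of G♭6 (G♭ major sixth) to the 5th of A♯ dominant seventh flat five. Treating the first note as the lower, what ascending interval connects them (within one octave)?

G♭6 (G♭ major sixth) has B♭ as its 3rd, and A♯ dominant seventh flat five has E as its 5th.
B♭ up to E is 6 semitones, a half step wider than a perfect fourth, so the interval is augmented.

A4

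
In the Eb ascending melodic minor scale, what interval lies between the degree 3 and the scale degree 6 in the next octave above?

The scale runs Eb F Gb Ab Bb C D.
Degree 3 = Gb; degree 6 (up an octave) = C.
Gb up to C is 18 semitones, a half step wider than a perfect eleventh, so the interval is augmented.

augmented 11th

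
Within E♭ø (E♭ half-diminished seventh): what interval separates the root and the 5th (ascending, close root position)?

diminished fifth

E♭m7b5 is spelled E♭–G♭–B𝄫–D♭.
Root = E♭; 5th = B𝄫.
5 letter names make it a fifth; at 6 semitones (a half step narrower than perfect) the quality is diminished.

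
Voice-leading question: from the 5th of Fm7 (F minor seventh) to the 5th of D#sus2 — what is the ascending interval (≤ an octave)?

The 5th of Fm7 (F minor seventh) is C; the 5th of D#sus2 is A#.
C up to A# is 10 semitones, a half step wider than a major sixth, so the interval is augmented.

augmented sixth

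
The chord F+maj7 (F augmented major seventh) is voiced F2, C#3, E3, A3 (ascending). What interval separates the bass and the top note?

major tenth

The outer voices are F2 and A3.
F up to A spans 10 letter names and 16 semitones — a major tenth.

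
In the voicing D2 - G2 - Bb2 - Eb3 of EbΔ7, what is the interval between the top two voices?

Those voices are Bb2 and Eb3.
From Bb to Eb is 5 semitones, exactly the perfect fourth.

perfect fourth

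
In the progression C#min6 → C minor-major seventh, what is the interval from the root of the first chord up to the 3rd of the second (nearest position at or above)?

diminished third

The root of C#min6 is C#; the 3rd of C minor-major seventh is Eb.
From C# to Eb: 2 semitones over a third = diminished.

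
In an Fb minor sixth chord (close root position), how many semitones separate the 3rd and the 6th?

6

Spelling the chord: Fb Abb Cb Db.
Abb to Db is an augmented fourth: 6 semitones.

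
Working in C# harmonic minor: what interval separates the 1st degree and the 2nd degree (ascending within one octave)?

major second

The scale runs C# D# E F# G# A B#.
That puts C# below D#.
Counting 2 letters and 2 half steps from C# gives a major second.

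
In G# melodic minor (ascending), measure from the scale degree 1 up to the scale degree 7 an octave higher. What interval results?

major fourteenth

Spelling G# melodic minor (ascending): G# A# B C# D# E# F##.
That puts G# below F##.
G# up to F## spans 14 letter names and 23 semitones — a major fourteenth.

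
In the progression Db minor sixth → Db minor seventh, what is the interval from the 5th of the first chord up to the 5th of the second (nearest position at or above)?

Db minor sixth has Ab as its 5th, and Db minor seventh has Ab as its 5th.
Ab up to Ab spans 1 letter names and 0 semitones — a perfect unison.

perfect unison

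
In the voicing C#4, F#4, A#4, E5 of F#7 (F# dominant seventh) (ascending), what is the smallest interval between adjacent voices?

Adjacent intervals: C#4→F#4 = perfect fourth; F#4→A#4 = major third; A#4→E5 = diminished fifth.
The smallest is F#4 to A#4, a major third (4 semitones).

major third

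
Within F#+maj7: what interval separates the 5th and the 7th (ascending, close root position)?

minor 3rd

Spelling the chord: F# A# C## E#.
5th = C##; 7th = E#.
From C## to E#: 3 semitones over a third = minor.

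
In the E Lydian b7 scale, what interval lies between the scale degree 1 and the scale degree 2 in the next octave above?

major ninth

Spelling the E Lydian b7 scale: E F# G# A# B C# D.
The scale degree 1 is E and the scale degree 2 (up an octave) is F#.
E up to F# spans 9 letter names and 14 semitones — a major ninth.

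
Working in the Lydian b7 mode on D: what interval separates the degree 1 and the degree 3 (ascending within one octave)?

D lydian dominant: D E F# G# A B C.
That puts D below F#.
Counting 3 letters and 4 half steps from D gives a major third.

major third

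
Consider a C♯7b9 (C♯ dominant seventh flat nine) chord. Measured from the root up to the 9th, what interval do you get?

minor 9th

The chord tones of C♯7b9 are C♯-E♯-G♯-B-D.
Root = C♯; 9th = D.
C♯ up to D is 13 semitones, a half step narrower than a major ninth, so the interval is minor.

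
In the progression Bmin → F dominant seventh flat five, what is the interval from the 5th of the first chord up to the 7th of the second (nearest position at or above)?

diminished seventh

Bmin has F# as its 5th, and F dominant seventh flat five has Eb as its 7th.
7 letter names make it a seventh; at 9 semitones (a whole step narrower than major) the quality is diminished.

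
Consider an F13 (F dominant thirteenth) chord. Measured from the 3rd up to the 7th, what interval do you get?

Spelling the chord: F, A, C, Eb, G, D.
That puts A below Eb.
From A to Eb: 6 semitones over a fifth = diminished.
That tritone between 3rd and 7th is what gives the dominant seventh its pull toward resolution.

diminished fifth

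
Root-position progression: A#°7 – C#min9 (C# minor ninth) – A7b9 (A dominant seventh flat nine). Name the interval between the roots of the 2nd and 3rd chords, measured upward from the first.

The roots are C# and A.
From C# to A: 8 semitones over a sixth = minor.

m6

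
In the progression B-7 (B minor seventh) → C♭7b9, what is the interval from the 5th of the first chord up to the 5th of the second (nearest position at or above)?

The 5th of B-7 (B minor seventh) is F♯; the 5th of C♭7b9 is G♭.
From F♯ to G♭: 0 semitones over a second = diminished.

diminished second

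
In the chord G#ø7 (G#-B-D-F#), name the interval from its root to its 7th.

m7

That puts G# below F#.
From G# to F#: 10 semitones over a seventh = minor.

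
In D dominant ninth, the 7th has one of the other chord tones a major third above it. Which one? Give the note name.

E

D9 (D dominant ninth) is spelled D, F#, A, C, E.
The 7th is C. A major third above C is E.
E is the chord's 9th.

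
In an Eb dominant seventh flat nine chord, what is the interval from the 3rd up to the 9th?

d7

Eb7b9 is spelled Eb–G–Bb–Db–Fb.
That puts G below Fb.
7 letter names make it a seventh; at 9 semitones (a whole step narrower than major) the quality is diminished.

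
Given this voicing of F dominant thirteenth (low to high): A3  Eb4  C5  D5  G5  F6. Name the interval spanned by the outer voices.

The outer voices are A3 and F6.
From A to F: 32 semitones over a 20th = minor.

minor 20th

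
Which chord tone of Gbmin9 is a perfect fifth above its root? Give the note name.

Db

The chord tones of Gb minor ninth are Gb–Bbb–Db–Fb–Ab.
The root is Gb. A perfect fifth above Gb is Db.
Db is the chord's 5th.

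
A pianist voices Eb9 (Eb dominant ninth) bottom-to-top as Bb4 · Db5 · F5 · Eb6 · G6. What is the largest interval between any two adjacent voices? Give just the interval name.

Adjacent intervals: Bb4→Db5 = minor third; Db5→F5 = major third; F5→Eb6 = minor seventh; Eb6→G6 = major third.
The largest is F5 to Eb6, a minor seventh (10 semitones).

m7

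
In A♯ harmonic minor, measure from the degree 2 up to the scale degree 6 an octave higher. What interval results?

Spelling A♯ harmonic minor: A♯ B♯ C♯ D♯ E♯ F♯ G𝄪.
So we need the interval from B♯ up to F♯.
12 letter names make it a twelfth; at 18 semitones (a half step narrower than perfect) the quality is diminished.

d12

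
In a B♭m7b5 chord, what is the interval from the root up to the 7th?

minor seventh

B♭ half-diminished seventh: B♭–D♭–F♭–A♭.
That puts B♭ below A♭.
B♭ up to A♭ is 10 semitones, a half step narrower than a major seventh, so the interval is minor.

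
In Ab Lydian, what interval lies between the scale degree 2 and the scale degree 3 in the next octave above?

The scale runs Ab Bb C D Eb F G.
The scale degree 2 is Bb and the scale degree 3 (up an octave) is C.
From Bb to C is 14 semitones, exactly the major ninth.

major ninth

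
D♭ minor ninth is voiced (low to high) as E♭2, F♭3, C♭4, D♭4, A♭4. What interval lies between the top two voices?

Those voices are D♭4 and A♭4.
Counting 5 letters and 7 half steps from D♭ gives a perfect fifth.

P5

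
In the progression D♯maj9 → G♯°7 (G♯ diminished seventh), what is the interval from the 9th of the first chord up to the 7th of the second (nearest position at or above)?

diminished second

D♯maj9 has E♯ as its 9th, and G♯°7 (G♯ diminished seventh) has F as its 7th.
E♯ up to F is 0 semitones, a whole step narrower than a major second, so the interval is diminished.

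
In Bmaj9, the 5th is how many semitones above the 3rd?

3

Spelling the chord: B, D♯, F♯, A♯, C♯.
D♯ to F♯ is a minor third: 3 semitones.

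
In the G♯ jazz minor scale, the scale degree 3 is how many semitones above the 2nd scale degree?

1

The scale is G♯ A♯ B C♯ D♯ E♯ F𝄪.
A♯ up to B is a minor second — 1 semitone.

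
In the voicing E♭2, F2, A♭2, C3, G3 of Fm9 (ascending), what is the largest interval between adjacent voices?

Adjacent intervals: E♭2→F2 = major second; F2→A♭2 = minor third; A♭2→C3 = major third; C3→G3 = perfect fifth.
The largest is C3 to G3, a perfect fifth (7 semitones).

perfect fifth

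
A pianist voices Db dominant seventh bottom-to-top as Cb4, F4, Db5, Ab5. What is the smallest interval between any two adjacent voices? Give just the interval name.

augmented 4th

Adjacent intervals: Cb4→F4 = augmented fourth; F4→Db5 = minor sixth; Db5→Ab5 = perfect fifth.
The smallest is Cb4 to F4, an augmented fourth (6 semitones).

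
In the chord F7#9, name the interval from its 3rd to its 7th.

Spelling the chord: F, A, C, Eb, G#.
The 3rd is A and the 7th is Eb.
5 letter names make it a fifth; at 6 semitones (a half step narrower than perfect) the quality is diminished.

diminished 5th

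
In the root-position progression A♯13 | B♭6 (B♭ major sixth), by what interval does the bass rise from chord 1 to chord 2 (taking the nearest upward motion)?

The roots are A♯ and B♭.
From A♯ to B♭: 0 semitones over a second = diminished.

diminished second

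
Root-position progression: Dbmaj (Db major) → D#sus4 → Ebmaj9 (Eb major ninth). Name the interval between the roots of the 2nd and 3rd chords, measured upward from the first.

diminished second

The roots are D# and Eb.
D# up to Eb is 0 semitones, a whole step narrower than a major second, so the interval is diminished.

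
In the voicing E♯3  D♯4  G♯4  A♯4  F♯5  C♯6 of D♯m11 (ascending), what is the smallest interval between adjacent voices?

Adjacent intervals: E♯3→D♯4 = minor seventh; D♯4→G♯4 = perfect fourth; G♯4→A♯4 = major second; A♯4→F♯5 = minor sixth; F♯5→C♯6 = perfect fifth.
The smallest is G♯4 to A♯4, a major second (2 semitones).

major second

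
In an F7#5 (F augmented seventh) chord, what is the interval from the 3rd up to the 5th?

The chord tones of Faug7 (F augmented seventh) are F, A, C#, Eb.
The 3rd is A and the 5th is C#.
From A to C# is 4 semitones, exactly the major third.

major third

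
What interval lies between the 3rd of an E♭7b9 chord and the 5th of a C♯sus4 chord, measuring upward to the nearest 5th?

A1

E♭7b9 has G as its 3rd, and C♯sus4 has G♯ as its 5th.
From G to G♯: 1 semitone over a unison = augmented.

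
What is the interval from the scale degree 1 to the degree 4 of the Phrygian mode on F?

perfect fourth

F phrygian: F G♭ A♭ B♭ C D♭ E♭.
Scale degree 1 = F; scale degree 4 = B♭.
From F to B♭ is 5 semitones, exactly the perfect fourth.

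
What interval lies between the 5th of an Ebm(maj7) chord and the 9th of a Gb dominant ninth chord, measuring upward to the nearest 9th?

minor 7th

The 5th of Ebm(maj7) is Bb; the 9th of Gb dominant ninth is Ab.
7 letter names make it a seventh; at 10 semitones (a half step narrower than major) the quality is minor.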